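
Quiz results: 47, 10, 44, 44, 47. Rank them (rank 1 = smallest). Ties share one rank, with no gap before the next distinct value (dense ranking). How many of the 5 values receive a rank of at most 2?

Sorted (ascending): 10, 44, 44, 47, 47
The 2 values of 44 share dense rank 2.
The 2 values of 47 share dense rank 3.
Remaining distinct values take the next consecutive integers.
Ranks ≤ 2: {1, 2, 2} → 3 values.

3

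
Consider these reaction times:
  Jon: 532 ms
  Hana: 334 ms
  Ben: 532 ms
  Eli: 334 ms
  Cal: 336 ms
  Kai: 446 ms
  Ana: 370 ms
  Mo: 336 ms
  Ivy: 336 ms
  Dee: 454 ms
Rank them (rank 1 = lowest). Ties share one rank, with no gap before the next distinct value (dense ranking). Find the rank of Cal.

Sorted (ascending): 334, 334, 336, 336, 336, 370, 446, 454, 532, 532
The 2 values of 334 share dense rank 1.
The 3 values of 336 share dense rank 2.
The 2 values of 532 share dense rank 6.
Remaining distinct values take the next consecutive integers.
Cal has value 336 ms → rank 2.

2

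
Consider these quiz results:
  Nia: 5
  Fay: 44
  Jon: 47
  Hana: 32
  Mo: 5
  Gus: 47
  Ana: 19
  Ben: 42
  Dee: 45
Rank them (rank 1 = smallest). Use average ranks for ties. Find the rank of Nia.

1.5

Sorted (ascending): 5, 5, 19, 32, 42, 44, 45, 47, 47
The 2 values of 5 occupy positions 1–2 → average rank (1+2)/2 = 1.5.
The 2 values of 47 occupy positions 8–9 → average rank (8+9)/2 = 8.5.
Nia has value 5 → rank 1.5.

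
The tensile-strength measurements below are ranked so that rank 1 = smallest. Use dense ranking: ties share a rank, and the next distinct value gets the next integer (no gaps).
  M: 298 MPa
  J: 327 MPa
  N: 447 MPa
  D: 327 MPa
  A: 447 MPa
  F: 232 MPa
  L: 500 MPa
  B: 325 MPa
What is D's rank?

Sorted (ascending): 232, 298, 325, 327, 327, 447, 447, 500
The 2 values of 327 share dense rank 4.
The 2 values of 447 share dense rank 5.
Remaining distinct values take the next consecutive integers.
D has value 327 MPa → rank 4.

4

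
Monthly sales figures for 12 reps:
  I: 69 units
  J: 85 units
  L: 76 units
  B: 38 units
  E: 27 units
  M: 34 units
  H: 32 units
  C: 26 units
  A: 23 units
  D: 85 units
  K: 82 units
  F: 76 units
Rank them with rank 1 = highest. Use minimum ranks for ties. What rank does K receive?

Sorted (descending): 85, 85, 82, 76, 76, 69, 38, 34, 32, 27, 26, 23
The 2 values of 85 occupy positions 1–2 → each gets rank 1.
The 2 values of 76 occupy positions 4–5 → each gets rank 4.
K has value 82 units → rank 3.

3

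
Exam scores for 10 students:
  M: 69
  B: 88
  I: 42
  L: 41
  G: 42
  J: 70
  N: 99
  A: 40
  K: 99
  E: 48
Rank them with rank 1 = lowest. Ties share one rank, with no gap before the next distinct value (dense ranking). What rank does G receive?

Sorted (ascending): 40, 41, 42, 42, 48, 69, 70, 88, 99, 99
The 2 values of 42 share dense rank 3.
The 2 values of 99 share dense rank 8.
Remaining distinct values take the next consecutive integers.
G has value 42 → rank 3.

3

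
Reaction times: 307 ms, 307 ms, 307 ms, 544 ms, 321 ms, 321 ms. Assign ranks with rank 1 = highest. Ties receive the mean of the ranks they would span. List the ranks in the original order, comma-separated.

Sorted (descending): 544, 321, 321, 307, 307, 307
The 2 values of 321 occupy positions 2–3 → average rank (2+3)/2 = 2.5.
The 3 values of 307 occupy positions 4–6 → average rank 5.

5, 5, 5, 1, 2.5, 2.5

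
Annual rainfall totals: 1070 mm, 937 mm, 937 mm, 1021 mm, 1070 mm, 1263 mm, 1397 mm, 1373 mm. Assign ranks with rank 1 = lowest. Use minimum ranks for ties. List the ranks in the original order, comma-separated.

Sorted (ascending): 937, 937, 1021, 1070, 1070, 1263, 1373, 1397
The 2 values of 937 occupy positions 1–2 → each gets rank 1.
The 2 values of 1070 occupy positions 4–5 → each gets rank 4.

4, 1, 1, 3, 4, 6, 8, 7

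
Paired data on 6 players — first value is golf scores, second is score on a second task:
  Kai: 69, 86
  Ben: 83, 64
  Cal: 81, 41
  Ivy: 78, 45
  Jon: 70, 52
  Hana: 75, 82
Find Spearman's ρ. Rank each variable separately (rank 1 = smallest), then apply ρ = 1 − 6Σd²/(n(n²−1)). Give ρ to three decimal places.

Ranks of variable 1: 1, 6, 5, 4, 2, 3
Ranks of variable 2: 6, 4, 1, 2, 3, 5
d = r₁ − r₂: -5, 2, 4, 2, -1, -2
d²: 25, 4, 16, 4, 1, 4; Σd² = 54
ρ = 1 − 6·54/(6·35) = 1 − 324/210 = -0.543

-0.543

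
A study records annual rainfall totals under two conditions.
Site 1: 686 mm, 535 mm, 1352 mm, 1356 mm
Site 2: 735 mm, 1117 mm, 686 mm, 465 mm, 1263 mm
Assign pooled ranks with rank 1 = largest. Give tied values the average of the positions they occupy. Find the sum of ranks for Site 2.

27.5

Sorted (descending): 1356, 1352, 1263, 1117, 735, 686, 686, 535, 465
The 2 values of 686 occupy positions 6–7 → average rank (6+7)/2 = 6.5.
Site 2 values → pooled ranks: 735→5, 1117→4, 686→6.5, 465→9, 1263→3
Rank sum = 5 + 4 + 6.5 + 9 + 3 = 27.5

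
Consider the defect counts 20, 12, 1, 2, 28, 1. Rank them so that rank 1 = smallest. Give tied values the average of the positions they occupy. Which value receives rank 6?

Sorted (ascending): 1, 1, 2, 12, 20, 28
The 2 values of 1 occupy positions 1–2 → average rank (1+2)/2 = 1.5.
Rank 6 → value 28.

28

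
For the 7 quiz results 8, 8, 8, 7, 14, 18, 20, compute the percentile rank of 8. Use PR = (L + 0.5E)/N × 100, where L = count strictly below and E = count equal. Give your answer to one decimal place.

N = 7.
Strictly below 8: 1. Equal to 8: 3.
PR = (1 + 0.5·3)/7 × 100 = 35.7

35.7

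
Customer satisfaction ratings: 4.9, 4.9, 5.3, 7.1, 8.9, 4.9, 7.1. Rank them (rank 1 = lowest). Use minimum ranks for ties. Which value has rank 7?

8.9

Sorted (ascending): 4.9, 4.9, 4.9, 5.3, 7.1, 7.1, 8.9
The 3 values of 4.9 occupy positions 1–3 → each gets rank 1.
The 2 values of 7.1 occupy positions 5–6 → each gets rank 5.
Rank 7 → value 8.9.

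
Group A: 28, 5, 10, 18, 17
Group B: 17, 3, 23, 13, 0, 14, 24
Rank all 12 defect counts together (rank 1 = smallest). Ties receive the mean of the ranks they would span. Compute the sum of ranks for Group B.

42.5

Sorted (ascending): 0, 3, 5, 10, 13, 14, 17, 17, 18, 23, 24, 28
The 2 values of 17 occupy positions 7–8 → average rank (7+8)/2 = 7.5.
Group B values → pooled ranks: 17→7.5, 3→2, 23→10, 13→5, 0→1, 14→6, 24→11
Rank sum = 7.5 + 2 + 10 + 5 + 1 + 6 + 11 = 42.5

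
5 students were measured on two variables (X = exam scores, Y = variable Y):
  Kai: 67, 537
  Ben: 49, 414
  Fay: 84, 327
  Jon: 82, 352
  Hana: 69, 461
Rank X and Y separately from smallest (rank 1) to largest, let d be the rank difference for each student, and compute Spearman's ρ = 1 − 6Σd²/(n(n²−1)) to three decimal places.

Ranks of variable 1: 2, 1, 5, 4, 3
Ranks of variable 2: 5, 3, 1, 2, 4
d = r₁ − r₂: -3, -2, 4, 2, -1
d²: 9, 4, 16, 4, 1; Σd² = 34
ρ = 1 − 6·34/(5·24) = 1 − 204/120 = -0.700

-0.700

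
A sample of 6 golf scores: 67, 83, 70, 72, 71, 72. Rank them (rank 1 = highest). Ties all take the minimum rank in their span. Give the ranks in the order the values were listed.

Sorted (descending): 83, 72, 72, 71, 70, 67
The 2 values of 72 occupy positions 2–3 → each gets rank 2.

6, 1, 5, 2, 4, 2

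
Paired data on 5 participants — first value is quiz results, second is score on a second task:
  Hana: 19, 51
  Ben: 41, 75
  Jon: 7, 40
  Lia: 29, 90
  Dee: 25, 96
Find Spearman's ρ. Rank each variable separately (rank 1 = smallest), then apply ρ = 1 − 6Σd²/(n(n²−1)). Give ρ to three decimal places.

0.600

Ranks of variable 1: 2, 5, 1, 4, 3
Ranks of variable 2: 2, 3, 1, 4, 5
d = r₁ − r₂: 0, 2, 0, 0, -2
d²: 0, 4, 0, 0, 4; Σd² = 8
ρ = 1 − 6·8/(5·24) = 1 − 48/120 = 0.600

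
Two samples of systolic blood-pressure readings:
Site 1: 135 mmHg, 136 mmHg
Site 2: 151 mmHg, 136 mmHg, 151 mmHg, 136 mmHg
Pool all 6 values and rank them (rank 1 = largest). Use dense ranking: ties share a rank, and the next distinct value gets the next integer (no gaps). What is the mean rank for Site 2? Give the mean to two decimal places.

Sorted (descending): 151, 151, 136, 136, 136, 135
The 2 values of 151 share dense rank 1.
The 3 values of 136 share dense rank 2.
Remaining distinct values take the next consecutive integers.
Site 2 values → pooled ranks: 151→1, 136→2, 151→1, 136→2
Mean rank = (1 + 2 + 1 + 2) / 4 = 1.50

1.50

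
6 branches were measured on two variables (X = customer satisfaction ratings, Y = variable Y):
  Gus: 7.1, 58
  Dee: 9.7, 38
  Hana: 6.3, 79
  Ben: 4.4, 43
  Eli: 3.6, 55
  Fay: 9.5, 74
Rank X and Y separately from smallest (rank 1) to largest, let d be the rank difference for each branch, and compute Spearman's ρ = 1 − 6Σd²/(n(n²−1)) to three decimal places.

-0.086

Ranks of variable 1: 4, 6, 3, 2, 1, 5
Ranks of variable 2: 4, 1, 6, 2, 3, 5
d = r₁ − r₂: 0, 5, -3, 0, -2, 0
d²: 0, 25, 9, 0, 4, 0; Σd² = 38
ρ = 1 − 6·38/(6·35) = 1 − 228/210 = -0.086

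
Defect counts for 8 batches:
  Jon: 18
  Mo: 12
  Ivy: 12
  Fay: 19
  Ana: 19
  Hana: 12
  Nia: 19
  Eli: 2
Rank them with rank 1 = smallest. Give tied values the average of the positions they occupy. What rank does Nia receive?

Sorted (ascending): 2, 12, 12, 12, 18, 19, 19, 19
The 3 values of 12 occupy positions 2–4 → average rank 3.
The 3 values of 19 occupy positions 6–8 → average rank 7.
Nia has value 19 → rank 7.

7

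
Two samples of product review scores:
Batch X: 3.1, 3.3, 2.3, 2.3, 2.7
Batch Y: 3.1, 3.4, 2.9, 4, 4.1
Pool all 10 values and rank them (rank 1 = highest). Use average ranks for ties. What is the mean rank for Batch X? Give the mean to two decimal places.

7.30

Sorted (descending): 4.1, 4, 3.4, 3.3, 3.1, 3.1, 2.9, 2.7, 2.3, 2.3
The 2 values of 3.1 occupy positions 5–6 → average rank (5+6)/2 = 5.5.
The 2 values of 2.3 occupy positions 9–10 → average rank (9+10)/2 = 9.5.
Batch X values → pooled ranks: 3.1→5.5, 3.3→4, 2.3→9.5, 2.3→9.5, 2.7→8
Mean rank = (5.5 + 4 + 9.5 + 9.5 + 8) / 5 = 7.30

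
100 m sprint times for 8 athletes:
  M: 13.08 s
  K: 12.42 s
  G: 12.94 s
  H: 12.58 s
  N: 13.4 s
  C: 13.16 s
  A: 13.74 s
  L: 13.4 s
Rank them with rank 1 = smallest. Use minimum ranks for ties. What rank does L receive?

6

Sorted (ascending): 12.42, 12.58, 12.94, 13.08, 13.16, 13.4, 13.4, 13.74
The 2 values of 13.4 occupy positions 6–7 → each gets rank 6.
L has value 13.4 s → rank 6.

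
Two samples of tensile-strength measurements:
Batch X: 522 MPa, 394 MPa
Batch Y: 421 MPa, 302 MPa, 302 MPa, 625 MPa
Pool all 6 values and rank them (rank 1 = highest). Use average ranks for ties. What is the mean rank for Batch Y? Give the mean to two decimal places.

Sorted (descending): 625, 522, 421, 394, 302, 302
The 2 values of 302 occupy positions 5–6 → average rank (5+6)/2 = 5.5.
Batch Y values → pooled ranks: 421→3, 302→5.5, 302→5.5, 625→1
Mean rank = (3 + 5.5 + 5.5 + 1) / 4 = 3.75

3.75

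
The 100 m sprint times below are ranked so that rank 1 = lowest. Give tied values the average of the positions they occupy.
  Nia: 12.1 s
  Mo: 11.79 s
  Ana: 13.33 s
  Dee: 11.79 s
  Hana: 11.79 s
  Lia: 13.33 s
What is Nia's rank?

Sorted (ascending): 11.79, 11.79, 11.79, 12.1, 13.33, 13.33
The 3 values of 11.79 occupy positions 1–3 → average rank 2.
The 2 values of 13.33 occupy positions 5–6 → average rank (5+6)/2 = 5.5.
Nia has value 12.1 s → rank 4.

4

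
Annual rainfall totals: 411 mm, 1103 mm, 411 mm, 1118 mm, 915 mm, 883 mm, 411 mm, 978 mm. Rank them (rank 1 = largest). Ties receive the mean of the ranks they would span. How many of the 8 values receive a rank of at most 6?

5

Sorted (descending): 1118, 1103, 978, 915, 883, 411, 411, 411
The 3 values of 411 occupy positions 6–8 → average rank 7.
Ranks ≤ 6: {1, 2, 3, 4, 5} → 5 values.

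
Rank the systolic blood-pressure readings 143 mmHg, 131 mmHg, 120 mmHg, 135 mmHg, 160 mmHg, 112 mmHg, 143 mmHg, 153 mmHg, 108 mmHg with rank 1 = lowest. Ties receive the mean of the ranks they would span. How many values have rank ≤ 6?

5

Sorted (ascending): 108, 112, 120, 131, 135, 143, 143, 153, 160
The 2 values of 143 occupy positions 6–7 → average rank (6+7)/2 = 6.5.
Ranks ≤ 6: {1, 2, 3, 4, 5} → 5 values.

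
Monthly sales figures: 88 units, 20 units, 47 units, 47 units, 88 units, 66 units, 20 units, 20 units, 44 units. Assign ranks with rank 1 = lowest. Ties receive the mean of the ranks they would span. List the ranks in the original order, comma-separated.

8.5, 2, 5.5, 5.5, 8.5, 7, 2, 2, 4

Sorted (ascending): 20, 20, 20, 44, 47, 47, 66, 88, 88
The 3 values of 20 occupy positions 1–3 → average rank 2.
The 2 values of 47 occupy positions 5–6 → average rank (5+6)/2 = 5.5.
The 2 values of 88 occupy positions 8–9 → average rank (8+9)/2 = 8.5.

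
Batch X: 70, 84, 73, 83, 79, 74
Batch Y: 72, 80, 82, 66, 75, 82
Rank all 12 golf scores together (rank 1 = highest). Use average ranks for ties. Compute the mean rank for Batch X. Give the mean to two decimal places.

6.17

Sorted (descending): 84, 83, 82, 82, 80, 79, 75, 74, 73, 72, 70, 66
The 2 values of 82 occupy positions 3–4 → average rank (3+4)/2 = 3.5.
Batch X values → pooled ranks: 70→11, 84→1, 73→9, 83→2, 79→6, 74→8
Mean rank = (11 + 1 + 9 + 2 + 6 + 8) / 6 = 6.17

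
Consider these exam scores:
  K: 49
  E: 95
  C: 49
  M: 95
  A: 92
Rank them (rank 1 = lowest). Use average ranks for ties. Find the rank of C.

1.5

Sorted (ascending): 49, 49, 92, 95, 95
The 2 values of 49 occupy positions 1–2 → average rank (1+2)/2 = 1.5.
The 2 values of 95 occupy positions 4–5 → average rank (4+5)/2 = 4.5.
C has value 49 → rank 1.5.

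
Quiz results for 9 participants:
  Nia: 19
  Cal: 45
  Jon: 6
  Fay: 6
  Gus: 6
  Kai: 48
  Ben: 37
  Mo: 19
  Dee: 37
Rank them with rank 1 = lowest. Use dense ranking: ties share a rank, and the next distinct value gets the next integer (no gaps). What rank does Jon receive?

Sorted (ascending): 6, 6, 6, 19, 19, 37, 37, 45, 48
The 3 values of 6 share dense rank 1.
The 2 values of 19 share dense rank 2.
The 2 values of 37 share dense rank 3.
Remaining distinct values take the next consecutive integers.
Jon has value 6 → rank 1.

1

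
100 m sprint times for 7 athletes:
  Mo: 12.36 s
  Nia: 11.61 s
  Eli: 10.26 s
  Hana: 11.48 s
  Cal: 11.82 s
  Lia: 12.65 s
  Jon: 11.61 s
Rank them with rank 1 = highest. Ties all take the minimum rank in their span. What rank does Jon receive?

Sorted (descending): 12.65, 12.36, 11.82, 11.61, 11.61, 11.48, 10.26
The 2 values of 11.61 occupy positions 4–5 → each gets rank 4.
Jon has value 11.61 s → rank 4.

4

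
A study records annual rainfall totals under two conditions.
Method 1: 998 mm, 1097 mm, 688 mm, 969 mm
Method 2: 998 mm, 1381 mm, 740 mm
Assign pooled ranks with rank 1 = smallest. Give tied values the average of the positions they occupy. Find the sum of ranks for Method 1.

14.5

Sorted (ascending): 688, 740, 969, 998, 998, 1097, 1381
The 2 values of 998 occupy positions 4–5 → average rank (4+5)/2 = 4.5.
Method 1 values → pooled ranks: 998→4.5, 1097→6, 688→1, 969→3
Rank sum = 4.5 + 6 + 1 + 3 = 14.5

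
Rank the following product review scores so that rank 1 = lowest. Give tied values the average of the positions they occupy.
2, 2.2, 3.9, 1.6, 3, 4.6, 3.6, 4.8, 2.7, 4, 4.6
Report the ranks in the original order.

Sorted (ascending): 1.6, 2, 2.2, 2.7, 3, 3.6, 3.9, 4, 4.6, 4.6, 4.8
The 2 values of 4.6 occupy positions 9–10 → average rank (9+10)/2 = 9.5.

2, 3, 7, 1, 5, 9.5, 6, 11, 4, 8, 9.5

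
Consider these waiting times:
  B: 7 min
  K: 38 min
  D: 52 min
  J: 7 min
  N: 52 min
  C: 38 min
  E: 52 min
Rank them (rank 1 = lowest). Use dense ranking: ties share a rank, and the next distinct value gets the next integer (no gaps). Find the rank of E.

Sorted (ascending): 7, 7, 38, 38, 52, 52, 52
The 2 values of 7 share dense rank 1.
The 2 values of 38 share dense rank 2.
The 3 values of 52 share dense rank 3.
E has value 52 min → rank 3.

3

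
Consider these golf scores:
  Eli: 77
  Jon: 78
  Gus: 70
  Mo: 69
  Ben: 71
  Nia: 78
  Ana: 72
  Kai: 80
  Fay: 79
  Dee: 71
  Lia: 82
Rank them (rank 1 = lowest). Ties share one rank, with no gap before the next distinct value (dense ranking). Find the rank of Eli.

Sorted (ascending): 69, 70, 71, 71, 72, 77, 78, 78, 79, 80, 82
The 2 values of 71 share dense rank 3.
The 2 values of 78 share dense rank 6.
Remaining distinct values take the next consecutive integers.
Eli has value 77 → rank 5.

5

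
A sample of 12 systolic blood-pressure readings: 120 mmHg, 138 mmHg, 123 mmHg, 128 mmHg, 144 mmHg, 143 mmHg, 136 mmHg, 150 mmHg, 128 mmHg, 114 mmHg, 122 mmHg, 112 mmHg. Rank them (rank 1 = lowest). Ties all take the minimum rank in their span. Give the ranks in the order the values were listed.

Sorted (ascending): 112, 114, 120, 122, 123, 128, 128, 136, 138, 143, 144, 150
The 2 values of 128 occupy positions 6–7 → each gets rank 6.

3, 9, 5, 6, 11, 10, 8, 12, 6, 2, 4, 1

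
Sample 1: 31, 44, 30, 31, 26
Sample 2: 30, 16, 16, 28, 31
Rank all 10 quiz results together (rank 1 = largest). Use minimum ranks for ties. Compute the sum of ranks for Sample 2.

Sorted (descending): 44, 31, 31, 31, 30, 30, 28, 26, 16, 16
The 3 values of 31 occupy positions 2–4 → each gets rank 2.
The 2 values of 30 occupy positions 5–6 → each gets rank 5.
The 2 values of 16 occupy positions 9–10 → each gets rank 9.
Sample 2 values → pooled ranks: 30→5, 16→9, 16→9, 28→7, 31→2
Rank sum = 5 + 9 + 9 + 7 + 2 = 32

32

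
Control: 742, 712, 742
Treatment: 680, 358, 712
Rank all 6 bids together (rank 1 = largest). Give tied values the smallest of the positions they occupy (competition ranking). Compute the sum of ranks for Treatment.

14

Sorted (descending): 742, 742, 712, 712, 680, 358
The 2 values of 742 occupy positions 1–2 → each gets rank 1.
The 2 values of 712 occupy positions 3–4 → each gets rank 3.
Treatment values → pooled ranks: 680→5, 358→6, 712→3
Rank sum = 5 + 6 + 3 = 14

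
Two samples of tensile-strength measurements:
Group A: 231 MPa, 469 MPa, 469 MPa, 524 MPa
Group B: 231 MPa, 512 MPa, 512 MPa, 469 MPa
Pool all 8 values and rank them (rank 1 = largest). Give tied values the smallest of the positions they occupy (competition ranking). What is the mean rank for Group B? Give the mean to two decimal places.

Sorted (descending): 524, 512, 512, 469, 469, 469, 231, 231
The 2 values of 512 occupy positions 2–3 → each gets rank 2.
The 3 values of 469 occupy positions 4–6 → each gets rank 4.
The 2 values of 231 occupy positions 7–8 → each gets rank 7.
Group B values → pooled ranks: 231→7, 512→2, 512→2, 469→4
Mean rank = (7 + 2 + 2 + 4) / 4 = 3.75

3.75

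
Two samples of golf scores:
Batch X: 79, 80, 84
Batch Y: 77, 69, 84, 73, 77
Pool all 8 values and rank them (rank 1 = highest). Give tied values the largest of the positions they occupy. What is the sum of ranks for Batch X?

Sorted (descending): 84, 84, 80, 79, 77, 77, 73, 69
The 2 values of 84 occupy positions 1–2 → each gets rank 2.
The 2 values of 77 occupy positions 5–6 → each gets rank 6.
Batch X values → pooled ranks: 79→4, 80→3, 84→2
Rank sum = 4 + 3 + 2 = 9

9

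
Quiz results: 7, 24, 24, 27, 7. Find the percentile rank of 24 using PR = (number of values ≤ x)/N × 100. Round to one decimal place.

N = 5.
Strictly below 24: 2. Equal to 24: 2.
PR = 4/5 × 100 = 80.0

80.0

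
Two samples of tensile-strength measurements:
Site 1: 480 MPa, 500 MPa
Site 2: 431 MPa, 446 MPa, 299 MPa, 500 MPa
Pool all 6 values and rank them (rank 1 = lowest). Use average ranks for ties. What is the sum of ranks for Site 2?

Sorted (ascending): 299, 431, 446, 480, 500, 500
The 2 values of 500 occupy positions 5–6 → average rank (5+6)/2 = 5.5.
Site 2 values → pooled ranks: 431→2, 446→3, 299→1, 500→5.5
Rank sum = 2 + 3 + 1 + 5.5 = 11.5

11.5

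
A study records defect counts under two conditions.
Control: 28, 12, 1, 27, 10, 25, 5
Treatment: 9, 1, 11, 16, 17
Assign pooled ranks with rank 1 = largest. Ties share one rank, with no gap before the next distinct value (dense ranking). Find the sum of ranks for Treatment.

Sorted (descending): 28, 27, 25, 17, 16, 12, 11, 10, 9, 5, 1, 1
The 2 values of 1 share dense rank 11.
Remaining distinct values take the next consecutive integers.
Treatment values → pooled ranks: 9→9, 1→11, 11→7, 16→5, 17→4
Rank sum = 9 + 11 + 7 + 5 + 4 = 36

36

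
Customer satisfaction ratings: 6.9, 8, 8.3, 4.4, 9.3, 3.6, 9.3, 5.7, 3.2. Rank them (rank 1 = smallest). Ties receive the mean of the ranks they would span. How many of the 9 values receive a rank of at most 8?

7

Sorted (ascending): 3.2, 3.6, 4.4, 5.7, 6.9, 8, 8.3, 9.3, 9.3
The 2 values of 9.3 occupy positions 8–9 → average rank (8+9)/2 = 8.5.
Ranks ≤ 8: {1, 2, 3, 4, 5, 6, 7} → 7 values.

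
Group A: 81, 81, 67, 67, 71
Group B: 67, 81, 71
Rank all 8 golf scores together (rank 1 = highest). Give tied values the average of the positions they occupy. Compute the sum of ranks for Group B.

13.5

Sorted (descending): 81, 81, 81, 71, 71, 67, 67, 67
The 3 values of 81 occupy positions 1–3 → average rank 2.
The 2 values of 71 occupy positions 4–5 → average rank (4+5)/2 = 4.5.
The 3 values of 67 occupy positions 6–8 → average rank 7.
Group B values → pooled ranks: 67→7, 81→2, 71→4.5
Rank sum = 7 + 2 + 4.5 = 13.5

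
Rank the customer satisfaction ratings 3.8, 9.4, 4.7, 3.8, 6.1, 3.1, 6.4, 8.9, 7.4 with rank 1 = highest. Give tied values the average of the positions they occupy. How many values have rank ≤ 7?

6

Sorted (descending): 9.4, 8.9, 7.4, 6.4, 6.1, 4.7, 3.8, 3.8, 3.1
The 2 values of 3.8 occupy positions 7–8 → average rank (7+8)/2 = 7.5.
Ranks ≤ 7: {1, 2, 3, 4, 5, 6} → 6 values.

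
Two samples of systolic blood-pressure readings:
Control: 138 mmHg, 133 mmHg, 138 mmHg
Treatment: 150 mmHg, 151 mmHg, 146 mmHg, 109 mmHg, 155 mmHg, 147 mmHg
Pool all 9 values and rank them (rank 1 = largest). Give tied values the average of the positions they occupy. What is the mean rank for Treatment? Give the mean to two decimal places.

4.00

Sorted (descending): 155, 151, 150, 147, 146, 138, 138, 133, 109
The 2 values of 138 occupy positions 6–7 → average rank (6+7)/2 = 6.5.
Treatment values → pooled ranks: 150→3, 151→2, 146→5, 109→9, 155→1, 147→4
Mean rank = (3 + 2 + 5 + 9 + 1 + 4) / 6 = 4.00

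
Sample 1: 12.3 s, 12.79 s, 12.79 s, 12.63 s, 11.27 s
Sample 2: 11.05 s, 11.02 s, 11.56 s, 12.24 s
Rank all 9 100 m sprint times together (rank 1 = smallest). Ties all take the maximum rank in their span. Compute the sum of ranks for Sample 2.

12

Sorted (ascending): 11.02, 11.05, 11.27, 11.56, 12.24, 12.3, 12.63, 12.79, 12.79
The 2 values of 12.79 occupy positions 8–9 → each gets rank 9.
Sample 2 values → pooled ranks: 11.05→2, 11.02→1, 11.56→4, 12.24→5
Rank sum = 2 + 1 + 4 + 5 = 12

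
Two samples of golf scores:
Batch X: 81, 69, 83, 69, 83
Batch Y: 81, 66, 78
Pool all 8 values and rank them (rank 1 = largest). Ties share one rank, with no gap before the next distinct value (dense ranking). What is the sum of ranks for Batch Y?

Sorted (descending): 83, 83, 81, 81, 78, 69, 69, 66
The 2 values of 83 share dense rank 1.
The 2 values of 81 share dense rank 2.
The 2 values of 69 share dense rank 4.
Remaining distinct values take the next consecutive integers.
Batch Y values → pooled ranks: 81→2, 66→5, 78→3
Rank sum = 2 + 5 + 3 = 10

10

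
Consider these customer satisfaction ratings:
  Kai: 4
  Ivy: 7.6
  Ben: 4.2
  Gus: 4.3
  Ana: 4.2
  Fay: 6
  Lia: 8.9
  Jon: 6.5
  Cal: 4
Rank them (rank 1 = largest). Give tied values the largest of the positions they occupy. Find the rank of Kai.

Sorted (descending): 8.9, 7.6, 6.5, 6, 4.3, 4.2, 4.2, 4, 4
The 2 values of 4.2 occupy positions 6–7 → each gets rank 7.
The 2 values of 4 occupy positions 8–9 → each gets rank 9.
Kai has value 4 → rank 9.

9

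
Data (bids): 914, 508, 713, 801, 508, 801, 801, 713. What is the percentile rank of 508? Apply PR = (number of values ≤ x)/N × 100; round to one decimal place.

N = 8.
Strictly below 508: 0. Equal to 508: 2.
PR = 2/8 × 100 = 25.0

25.0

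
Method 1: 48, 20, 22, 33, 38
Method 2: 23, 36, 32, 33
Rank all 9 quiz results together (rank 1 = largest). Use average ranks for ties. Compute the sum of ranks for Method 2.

Sorted (descending): 48, 38, 36, 33, 33, 32, 23, 22, 20
The 2 values of 33 occupy positions 4–5 → average rank (4+5)/2 = 4.5.
Method 2 values → pooled ranks: 23→7, 36→3, 32→6, 33→4.5
Rank sum = 7 + 3 + 6 + 4.5 = 20.5

20.5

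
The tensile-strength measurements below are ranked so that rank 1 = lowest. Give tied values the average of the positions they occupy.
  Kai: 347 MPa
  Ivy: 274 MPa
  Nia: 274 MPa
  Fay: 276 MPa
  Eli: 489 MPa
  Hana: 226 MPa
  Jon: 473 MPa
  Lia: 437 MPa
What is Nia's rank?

Sorted (ascending): 226, 274, 274, 276, 347, 437, 473, 489
The 2 values of 274 occupy positions 2–3 → average rank (2+3)/2 = 2.5.
Nia has value 274 MPa → rank 2.5.

2.5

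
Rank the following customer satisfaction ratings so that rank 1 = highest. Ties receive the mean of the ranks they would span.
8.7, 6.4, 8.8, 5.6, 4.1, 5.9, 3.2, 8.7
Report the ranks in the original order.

2.5, 4, 1, 6, 7, 5, 8, 2.5

Sorted (descending): 8.8, 8.7, 8.7, 6.4, 5.9, 5.6, 4.1, 3.2
The 2 values of 8.7 occupy positions 2–3 → average rank (2+3)/2 = 2.5.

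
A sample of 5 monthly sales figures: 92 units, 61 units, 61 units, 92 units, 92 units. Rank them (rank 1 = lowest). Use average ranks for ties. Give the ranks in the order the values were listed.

Sorted (ascending): 61, 61, 92, 92, 92
The 2 values of 61 occupy positions 1–2 → average rank (1+2)/2 = 1.5.
The 3 values of 92 occupy positions 3–5 → average rank 4.

4, 1.5, 1.5, 4, 4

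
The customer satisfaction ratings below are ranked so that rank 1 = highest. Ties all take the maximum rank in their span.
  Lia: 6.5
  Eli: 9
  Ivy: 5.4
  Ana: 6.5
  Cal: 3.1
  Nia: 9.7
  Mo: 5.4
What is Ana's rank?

Sorted (descending): 9.7, 9, 6.5, 6.5, 5.4, 5.4, 3.1
The 2 values of 6.5 occupy positions 3–4 → each gets rank 4.
The 2 values of 5.4 occupy positions 5–6 → each gets rank 6.
Ana has value 6.5 → rank 4.

4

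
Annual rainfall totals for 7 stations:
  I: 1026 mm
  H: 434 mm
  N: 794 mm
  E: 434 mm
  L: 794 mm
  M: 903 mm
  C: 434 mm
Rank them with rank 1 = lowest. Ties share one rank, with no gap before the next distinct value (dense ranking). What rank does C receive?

1

Sorted (ascending): 434, 434, 434, 794, 794, 903, 1026
The 3 values of 434 share dense rank 1.
The 2 values of 794 share dense rank 2.
Remaining distinct values take the next consecutive integers.
C has value 434 mm → rank 1.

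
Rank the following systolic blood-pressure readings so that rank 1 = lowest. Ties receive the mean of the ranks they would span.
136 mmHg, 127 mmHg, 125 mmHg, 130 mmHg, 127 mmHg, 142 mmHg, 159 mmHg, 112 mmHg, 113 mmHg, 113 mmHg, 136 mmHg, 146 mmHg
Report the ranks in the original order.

Sorted (ascending): 112, 113, 113, 125, 127, 127, 130, 136, 136, 142, 146, 159
The 2 values of 113 occupy positions 2–3 → average rank (2+3)/2 = 2.5.
The 2 values of 127 occupy positions 5–6 → average rank (5+6)/2 = 5.5.
The 2 values of 136 occupy positions 8–9 → average rank (8+9)/2 = 8.5.

8.5, 5.5, 4, 7, 5.5, 10, 12, 1, 2.5, 2.5, 8.5, 11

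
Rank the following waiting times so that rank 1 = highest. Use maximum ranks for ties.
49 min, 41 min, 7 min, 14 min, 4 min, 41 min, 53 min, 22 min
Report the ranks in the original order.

2, 4, 7, 6, 8, 4, 1, 5

Sorted (descending): 53, 49, 41, 41, 22, 14, 7, 4
The 2 values of 41 occupy positions 3–4 → each gets rank 4.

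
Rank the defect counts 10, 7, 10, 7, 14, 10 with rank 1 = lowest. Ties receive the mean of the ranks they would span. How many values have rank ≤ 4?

5

Sorted (ascending): 7, 7, 10, 10, 10, 14
The 2 values of 7 occupy positions 1–2 → average rank (1+2)/2 = 1.5.
The 3 values of 10 occupy positions 3–5 → average rank 4.
Ranks ≤ 4: {1.5, 1.5, 4, 4, 4} → 5 values.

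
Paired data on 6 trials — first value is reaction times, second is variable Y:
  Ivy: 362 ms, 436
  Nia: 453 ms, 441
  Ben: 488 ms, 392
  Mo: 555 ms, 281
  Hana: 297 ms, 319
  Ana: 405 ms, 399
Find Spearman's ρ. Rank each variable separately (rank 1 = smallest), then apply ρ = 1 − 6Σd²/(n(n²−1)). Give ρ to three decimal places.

Ranks of variable 1: 2, 4, 5, 6, 1, 3
Ranks of variable 2: 5, 6, 3, 1, 2, 4
d = r₁ − r₂: -3, -2, 2, 5, -1, -1
d²: 9, 4, 4, 25, 1, 1; Σd² = 44
ρ = 1 − 6·44/(6·35) = 1 − 264/210 = -0.257

-0.257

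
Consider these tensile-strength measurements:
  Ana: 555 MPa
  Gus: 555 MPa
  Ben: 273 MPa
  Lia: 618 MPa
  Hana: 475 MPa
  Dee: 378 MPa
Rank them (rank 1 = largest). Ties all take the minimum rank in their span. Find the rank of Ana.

Sorted (descending): 618, 555, 555, 475, 378, 273
The 2 values of 555 occupy positions 2–3 → each gets rank 2.
Ana has value 555 MPa → rank 2.

2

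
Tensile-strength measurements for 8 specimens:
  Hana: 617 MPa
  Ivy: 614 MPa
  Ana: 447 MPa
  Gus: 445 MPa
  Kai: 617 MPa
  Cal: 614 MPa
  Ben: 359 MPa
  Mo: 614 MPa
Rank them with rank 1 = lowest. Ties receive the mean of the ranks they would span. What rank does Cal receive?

Sorted (ascending): 359, 445, 447, 614, 614, 614, 617, 617
The 3 values of 614 occupy positions 4–6 → average rank 5.
The 2 values of 617 occupy positions 7–8 → average rank (7+8)/2 = 7.5.
Cal has value 614 MPa → rank 5.

5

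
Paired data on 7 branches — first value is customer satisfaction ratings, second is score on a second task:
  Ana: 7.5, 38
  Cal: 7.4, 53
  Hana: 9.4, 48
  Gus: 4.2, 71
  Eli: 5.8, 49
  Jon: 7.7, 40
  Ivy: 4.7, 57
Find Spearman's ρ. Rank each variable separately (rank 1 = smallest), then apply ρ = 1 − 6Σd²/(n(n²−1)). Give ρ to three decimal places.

-0.821

Ranks of variable 1: 5, 4, 7, 1, 3, 6, 2
Ranks of variable 2: 1, 5, 3, 7, 4, 2, 6
d = r₁ − r₂: 4, -1, 4, -6, -1, 4, -4
d²: 16, 1, 16, 36, 1, 16, 16; Σd² = 102
ρ = 1 − 6·102/(7·48) = 1 − 612/336 = -0.821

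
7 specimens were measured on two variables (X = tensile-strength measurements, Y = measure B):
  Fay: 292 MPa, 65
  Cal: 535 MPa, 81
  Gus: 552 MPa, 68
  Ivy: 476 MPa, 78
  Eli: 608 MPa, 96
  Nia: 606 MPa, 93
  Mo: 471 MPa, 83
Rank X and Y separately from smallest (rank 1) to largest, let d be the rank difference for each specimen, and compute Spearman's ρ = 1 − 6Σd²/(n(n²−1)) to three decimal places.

0.679

Ranks of variable 1: 1, 4, 5, 3, 7, 6, 2
Ranks of variable 2: 1, 4, 2, 3, 7, 6, 5
d = r₁ − r₂: 0, 0, 3, 0, 0, 0, -3
d²: 0, 0, 9, 0, 0, 0, 9; Σd² = 18
ρ = 1 − 6·18/(7·48) = 1 − 108/336 = 0.679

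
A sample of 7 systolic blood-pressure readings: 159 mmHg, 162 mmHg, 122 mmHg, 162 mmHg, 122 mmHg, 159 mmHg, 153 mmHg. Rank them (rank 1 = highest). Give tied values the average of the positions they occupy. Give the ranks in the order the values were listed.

Sorted (descending): 162, 162, 159, 159, 153, 122, 122
The 2 values of 162 occupy positions 1–2 → average rank (1+2)/2 = 1.5.
The 2 values of 159 occupy positions 3–4 → average rank (3+4)/2 = 3.5.
The 2 values of 122 occupy positions 6–7 → average rank (6+7)/2 = 6.5.

3.5, 1.5, 6.5, 1.5, 6.5, 3.5, 5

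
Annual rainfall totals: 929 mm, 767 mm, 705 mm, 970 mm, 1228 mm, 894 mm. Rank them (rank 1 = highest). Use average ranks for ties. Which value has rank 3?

929

Sorted (descending): 1228, 970, 929, 894, 767, 705
No ties — each value takes its position as its rank.
Rank 3 → value 929.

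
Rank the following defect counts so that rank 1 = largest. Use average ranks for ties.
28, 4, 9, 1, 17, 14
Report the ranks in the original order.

1, 5, 4, 6, 2, 3

Sorted (descending): 28, 17, 14, 9, 4, 1
No ties — each value takes its position as its rank.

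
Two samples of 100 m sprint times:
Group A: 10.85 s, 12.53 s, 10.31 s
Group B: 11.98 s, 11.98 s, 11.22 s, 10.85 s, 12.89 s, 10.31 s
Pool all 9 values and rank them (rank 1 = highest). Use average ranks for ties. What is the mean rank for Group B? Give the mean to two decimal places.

4.67

Sorted (descending): 12.89, 12.53, 11.98, 11.98, 11.22, 10.85, 10.85, 10.31, 10.31
The 2 values of 11.98 occupy positions 3–4 → average rank (3+4)/2 = 3.5.
The 2 values of 10.85 occupy positions 6–7 → average rank (6+7)/2 = 6.5.
The 2 values of 10.31 occupy positions 8–9 → average rank (8+9)/2 = 8.5.
Group B values → pooled ranks: 11.98→3.5, 11.98→3.5, 11.22→5, 10.85→6.5, 12.89→1, 10.31→8.5
Mean rank = (3.5 + 3.5 + 5 + 6.5 + 1 + 8.5) / 6 = 4.67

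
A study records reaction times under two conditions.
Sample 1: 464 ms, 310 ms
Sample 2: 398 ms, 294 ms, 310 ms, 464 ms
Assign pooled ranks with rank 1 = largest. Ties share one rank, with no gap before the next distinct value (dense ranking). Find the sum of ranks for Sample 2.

10

Sorted (descending): 464, 464, 398, 310, 310, 294
The 2 values of 464 share dense rank 1.
The 2 values of 310 share dense rank 3.
Remaining distinct values take the next consecutive integers.
Sample 2 values → pooled ranks: 398→2, 294→4, 310→3, 464→1
Rank sum = 2 + 4 + 3 + 1 = 10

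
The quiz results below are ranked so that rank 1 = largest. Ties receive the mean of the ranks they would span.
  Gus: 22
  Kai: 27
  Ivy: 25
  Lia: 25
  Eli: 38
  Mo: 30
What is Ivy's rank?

Sorted (descending): 38, 30, 27, 25, 25, 22
The 2 values of 25 occupy positions 4–5 → average rank (4+5)/2 = 4.5.
Ivy has value 25 → rank 4.5.

4.5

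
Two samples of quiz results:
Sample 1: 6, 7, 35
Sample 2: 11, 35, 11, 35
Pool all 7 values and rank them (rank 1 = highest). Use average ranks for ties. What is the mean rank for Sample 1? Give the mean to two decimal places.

Sorted (descending): 35, 35, 35, 11, 11, 7, 6
The 3 values of 35 occupy positions 1–3 → average rank 2.
The 2 values of 11 occupy positions 4–5 → average rank (4+5)/2 = 4.5.
Sample 1 values → pooled ranks: 6→7, 7→6, 35→2
Mean rank = (7 + 6 + 2) / 3 = 5.00

5.00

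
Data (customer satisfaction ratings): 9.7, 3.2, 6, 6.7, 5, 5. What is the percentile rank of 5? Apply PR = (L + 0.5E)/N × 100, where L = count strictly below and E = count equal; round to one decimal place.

33.3

N = 6.
Strictly below 5: 1. Equal to 5: 2.
PR = (1 + 0.5·2)/6 × 100 = 33.3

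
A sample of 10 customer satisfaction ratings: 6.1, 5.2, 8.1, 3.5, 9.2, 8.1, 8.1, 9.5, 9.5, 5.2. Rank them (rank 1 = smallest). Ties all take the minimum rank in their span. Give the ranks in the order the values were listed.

Sorted (ascending): 3.5, 5.2, 5.2, 6.1, 8.1, 8.1, 8.1, 9.2, 9.5, 9.5
The 2 values of 5.2 occupy positions 2–3 → each gets rank 2.
The 3 values of 8.1 occupy positions 5–7 → each gets rank 5.
The 2 values of 9.5 occupy positions 9–10 → each gets rank 9.

4, 2, 5, 1, 8, 5, 5, 9, 9, 2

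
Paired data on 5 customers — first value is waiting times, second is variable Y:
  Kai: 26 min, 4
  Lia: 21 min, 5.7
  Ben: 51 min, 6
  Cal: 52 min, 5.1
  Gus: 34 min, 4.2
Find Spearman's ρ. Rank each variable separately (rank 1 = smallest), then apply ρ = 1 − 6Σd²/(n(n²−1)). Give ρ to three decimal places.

0.200

Ranks of variable 1: 2, 1, 4, 5, 3
Ranks of variable 2: 1, 4, 5, 3, 2
d = r₁ − r₂: 1, -3, -1, 2, 1
d²: 1, 9, 1, 4, 1; Σd² = 16
ρ = 1 − 6·16/(5·24) = 1 − 96/120 = 0.200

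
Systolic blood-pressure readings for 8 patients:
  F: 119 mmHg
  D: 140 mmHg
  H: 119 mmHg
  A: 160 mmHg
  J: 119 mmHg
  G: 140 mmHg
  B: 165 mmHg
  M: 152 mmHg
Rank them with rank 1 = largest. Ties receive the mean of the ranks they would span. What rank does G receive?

4.5

Sorted (descending): 165, 160, 152, 140, 140, 119, 119, 119
The 2 values of 140 occupy positions 4–5 → average rank (4+5)/2 = 4.5.
The 3 values of 119 occupy positions 6–8 → average rank 7.
G has value 140 mmHg → rank 4.5.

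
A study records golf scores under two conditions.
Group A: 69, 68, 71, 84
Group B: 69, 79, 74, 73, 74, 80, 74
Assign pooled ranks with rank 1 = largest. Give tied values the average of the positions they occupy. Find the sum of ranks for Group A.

29.5

Sorted (descending): 84, 80, 79, 74, 74, 74, 73, 71, 69, 69, 68
The 3 values of 74 occupy positions 4–6 → average rank 5.
The 2 values of 69 occupy positions 9–10 → average rank (9+10)/2 = 9.5.
Group A values → pooled ranks: 69→9.5, 68→11, 71→8, 84→1
Rank sum = 9.5 + 11 + 8 + 1 = 29.5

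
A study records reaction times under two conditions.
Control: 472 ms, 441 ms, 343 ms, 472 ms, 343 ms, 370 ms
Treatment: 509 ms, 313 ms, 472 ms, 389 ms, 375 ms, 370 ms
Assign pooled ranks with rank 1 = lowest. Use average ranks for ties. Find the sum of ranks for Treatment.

40.5

Sorted (ascending): 313, 343, 343, 370, 370, 375, 389, 441, 472, 472, 472, 509
The 2 values of 343 occupy positions 2–3 → average rank (2+3)/2 = 2.5.
The 2 values of 370 occupy positions 4–5 → average rank (4+5)/2 = 4.5.
The 3 values of 472 occupy positions 9–11 → average rank 10.
Treatment values → pooled ranks: 509→12, 313→1, 472→10, 389→7, 375→6, 370→4.5
Rank sum = 12 + 1 + 10 + 7 + 6 + 4.5 = 40.5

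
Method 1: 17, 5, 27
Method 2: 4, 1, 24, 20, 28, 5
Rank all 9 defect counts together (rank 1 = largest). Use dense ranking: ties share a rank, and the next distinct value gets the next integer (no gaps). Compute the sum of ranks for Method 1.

Sorted (descending): 28, 27, 24, 20, 17, 5, 5, 4, 1
The 2 values of 5 share dense rank 6.
Remaining distinct values take the next consecutive integers.
Method 1 values → pooled ranks: 17→5, 5→6, 27→2
Rank sum = 5 + 6 + 2 = 13

13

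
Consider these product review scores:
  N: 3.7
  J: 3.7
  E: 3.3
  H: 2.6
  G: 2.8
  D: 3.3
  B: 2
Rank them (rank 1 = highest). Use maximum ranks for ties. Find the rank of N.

2

Sorted (descending): 3.7, 3.7, 3.3, 3.3, 2.8, 2.6, 2
The 2 values of 3.7 occupy positions 1–2 → each gets rank 2.
The 2 values of 3.3 occupy positions 3–4 → each gets rank 4.
N has value 3.7 → rank 2.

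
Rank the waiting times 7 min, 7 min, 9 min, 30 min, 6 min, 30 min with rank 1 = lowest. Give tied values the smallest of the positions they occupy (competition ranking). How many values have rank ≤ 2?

3

Sorted (ascending): 6, 7, 7, 9, 30, 30
The 2 values of 7 occupy positions 2–3 → each gets rank 2.
The 2 values of 30 occupy positions 5–6 → each gets rank 5.
Ranks ≤ 2: {1, 2, 2} → 3 values.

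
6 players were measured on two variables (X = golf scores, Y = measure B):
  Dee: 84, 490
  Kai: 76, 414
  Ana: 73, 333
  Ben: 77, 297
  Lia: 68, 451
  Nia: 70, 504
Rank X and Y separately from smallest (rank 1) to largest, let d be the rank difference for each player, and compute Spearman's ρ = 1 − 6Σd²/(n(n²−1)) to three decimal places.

-0.257

Ranks of variable 1: 6, 4, 3, 5, 1, 2
Ranks of variable 2: 5, 3, 2, 1, 4, 6
d = r₁ − r₂: 1, 1, 1, 4, -3, -4
d²: 1, 1, 1, 16, 9, 16; Σd² = 44
ρ = 1 − 6·44/(6·35) = 1 − 264/210 = -0.257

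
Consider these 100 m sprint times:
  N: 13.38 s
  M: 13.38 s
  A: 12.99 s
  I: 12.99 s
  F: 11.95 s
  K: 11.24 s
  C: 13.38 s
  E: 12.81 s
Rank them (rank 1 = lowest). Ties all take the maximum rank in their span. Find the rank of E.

3

Sorted (ascending): 11.24, 11.95, 12.81, 12.99, 12.99, 13.38, 13.38, 13.38
The 2 values of 12.99 occupy positions 4–5 → each gets rank 5.
The 3 values of 13.38 occupy positions 6–8 → each gets rank 8.
E has value 12.81 s → rank 3.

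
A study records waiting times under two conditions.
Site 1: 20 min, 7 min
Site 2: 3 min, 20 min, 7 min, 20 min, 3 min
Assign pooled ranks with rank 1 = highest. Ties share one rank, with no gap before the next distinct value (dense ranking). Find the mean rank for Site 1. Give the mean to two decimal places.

Sorted (descending): 20, 20, 20, 7, 7, 3, 3
The 3 values of 20 share dense rank 1.
The 2 values of 7 share dense rank 2.
The 2 values of 3 share dense rank 3.
Site 1 values → pooled ranks: 20→1, 7→2
Mean rank = (1 + 2) / 2 = 1.50

1.50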